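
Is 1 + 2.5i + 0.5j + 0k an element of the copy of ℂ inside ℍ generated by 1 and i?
No. The quaternion 1 + 2.5i + 0.5j has j-coefficient y = 0.5 and k-coefficient z = 0, not both zero, so it does not lie in the complex subalgebra spanned by 1 and i.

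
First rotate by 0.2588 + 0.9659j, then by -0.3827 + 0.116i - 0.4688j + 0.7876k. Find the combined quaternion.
0.3538 - 0.7307i - 0.491j + 0.3159k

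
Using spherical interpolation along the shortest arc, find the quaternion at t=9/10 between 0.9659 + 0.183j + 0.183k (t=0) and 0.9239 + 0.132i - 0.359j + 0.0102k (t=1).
0.9435 + 0.1202i - 0.3074j + 0.0287k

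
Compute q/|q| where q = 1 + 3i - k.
0.3015 + 0.9045i - 0.3015k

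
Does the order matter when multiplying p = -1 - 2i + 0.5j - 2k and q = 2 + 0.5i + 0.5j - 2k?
Yes: pq = -5.25 - 4.5i - 4.5j - 3.25k ≠ -5.25 - 4.5i + 5.5j - 0.75k = qp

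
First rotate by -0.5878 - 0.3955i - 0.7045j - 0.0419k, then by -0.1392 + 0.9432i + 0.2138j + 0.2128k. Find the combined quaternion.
0.6144 - 0.3584i - 0.0722j - 0.6992k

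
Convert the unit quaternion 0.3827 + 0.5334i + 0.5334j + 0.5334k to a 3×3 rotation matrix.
[[-0.1381, 0.1608, 0.9773], [0.9773, -0.1381, 0.1608], [0.1608, 0.9773, -0.1381]]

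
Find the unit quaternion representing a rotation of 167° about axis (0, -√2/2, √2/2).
0.1132 - 0.7026j + 0.7026k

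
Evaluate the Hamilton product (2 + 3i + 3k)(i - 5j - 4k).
9 + 17i + 5j - 23k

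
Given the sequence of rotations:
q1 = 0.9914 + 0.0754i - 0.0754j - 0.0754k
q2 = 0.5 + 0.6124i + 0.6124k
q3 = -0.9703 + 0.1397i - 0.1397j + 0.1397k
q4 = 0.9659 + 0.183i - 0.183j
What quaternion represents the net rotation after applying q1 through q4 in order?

q2 · q1 = 0.4957 + 0.691i + 0.0546j + 0.5233k
q3 · q2 · q1 = -0.643 - 0.682i - 0.0988j - 0.3343k
q4 · q3 · q2 · q1 = -0.5143 - 0.7152i + 0.0834j - 0.4658k
-0.5143 - 0.7152i + 0.0834j - 0.4658k


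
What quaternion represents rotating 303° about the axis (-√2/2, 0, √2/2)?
-0.8788 - 0.3374i + 0.3374k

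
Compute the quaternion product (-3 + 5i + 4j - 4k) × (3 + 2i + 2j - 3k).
-39 + 5i + 13j - k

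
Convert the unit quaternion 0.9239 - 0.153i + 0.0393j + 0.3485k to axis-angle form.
axis = (-0.3999, 0.1027, 0.9108), θ = π/4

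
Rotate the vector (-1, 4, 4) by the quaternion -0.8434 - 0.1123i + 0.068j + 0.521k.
(2.079, 2.147, 4.906)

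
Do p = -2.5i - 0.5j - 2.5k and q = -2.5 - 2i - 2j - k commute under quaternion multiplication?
No: pq = -8.5 + 1.75i + 3.75j + 10.25k ≠ -8.5 + 10.75i - 1.25j + 2.25k = qp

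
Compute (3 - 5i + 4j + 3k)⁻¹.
0.0508 + 0.0847i - 0.0678j - 0.0508k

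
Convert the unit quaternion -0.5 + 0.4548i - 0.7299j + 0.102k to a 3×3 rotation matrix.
[[-0.0863, -0.5619, 0.8227], [-0.7659, 0.5655, 0.3059], [-0.6371, -0.6037, -0.4792]]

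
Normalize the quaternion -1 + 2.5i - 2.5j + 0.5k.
-0.2697 + 0.6742i - 0.6742j + 0.1348k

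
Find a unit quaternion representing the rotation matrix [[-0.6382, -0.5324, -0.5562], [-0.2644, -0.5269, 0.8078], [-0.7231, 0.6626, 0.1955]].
0.0872 - 0.4163i + 0.4785j + 0.7682k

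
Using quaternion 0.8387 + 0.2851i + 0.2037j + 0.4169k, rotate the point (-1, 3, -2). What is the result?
(-3.478, 1.271, 0.539)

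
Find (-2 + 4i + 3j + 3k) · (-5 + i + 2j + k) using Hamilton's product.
-3 - 25i - 20j - 12k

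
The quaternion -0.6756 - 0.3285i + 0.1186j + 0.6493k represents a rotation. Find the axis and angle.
axis = (-0.4456, 0.1609, 0.8807), θ = 265°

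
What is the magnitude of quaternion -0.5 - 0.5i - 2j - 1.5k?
2.598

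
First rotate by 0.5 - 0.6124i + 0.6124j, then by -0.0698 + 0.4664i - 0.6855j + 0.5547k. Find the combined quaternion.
0.6705 - 0.0638i - 0.7252j + 0.1432k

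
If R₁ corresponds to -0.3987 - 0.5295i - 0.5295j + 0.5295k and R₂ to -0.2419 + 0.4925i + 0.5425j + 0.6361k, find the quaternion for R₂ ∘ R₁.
0.3077 + 0.5558i - 0.6858j - 0.3552k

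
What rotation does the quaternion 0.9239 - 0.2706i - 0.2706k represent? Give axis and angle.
axis = (-√2/2, 0, -√2/2), θ = π/4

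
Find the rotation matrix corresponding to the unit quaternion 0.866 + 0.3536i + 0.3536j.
[[0.7499, 0.2501, 0.6124], [0.2501, 0.7499, -0.6124], [-0.6124, 0.6124, 0.4999]]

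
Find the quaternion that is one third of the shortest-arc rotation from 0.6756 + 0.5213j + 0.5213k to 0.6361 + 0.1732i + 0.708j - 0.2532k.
0.7181 + 0.0643i + 0.6347j + 0.2779k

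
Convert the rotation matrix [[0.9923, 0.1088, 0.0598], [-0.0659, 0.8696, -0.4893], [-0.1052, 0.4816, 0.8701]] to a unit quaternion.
0.9659 + 0.2513i + 0.0427j - 0.0452k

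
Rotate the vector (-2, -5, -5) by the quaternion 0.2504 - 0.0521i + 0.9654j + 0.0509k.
(-0.022, -5.419, 4.964)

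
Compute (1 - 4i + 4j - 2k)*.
1 + 4i - 4j + 2k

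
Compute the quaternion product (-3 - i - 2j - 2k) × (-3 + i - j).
8 - 2i + 7j + 9k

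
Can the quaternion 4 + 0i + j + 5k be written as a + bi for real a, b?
No. The quaternion 4 + j + 5k has j-coefficient y = 1 and k-coefficient z = 5, not both zero, so it does not lie in the complex subalgebra spanned by 1 and i.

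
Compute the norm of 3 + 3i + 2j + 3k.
√31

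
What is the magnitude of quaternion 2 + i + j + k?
√7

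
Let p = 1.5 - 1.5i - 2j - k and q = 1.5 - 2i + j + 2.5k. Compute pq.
3.75 - 9.25i + 4.25j - 3.25k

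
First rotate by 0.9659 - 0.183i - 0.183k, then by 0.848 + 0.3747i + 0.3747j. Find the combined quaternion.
0.8877 + 0.1382i + 0.4305j - 0.0866k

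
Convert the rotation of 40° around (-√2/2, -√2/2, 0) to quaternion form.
0.9397 - 0.2418i - 0.2418j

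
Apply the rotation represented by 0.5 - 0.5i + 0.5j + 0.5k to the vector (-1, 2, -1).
(-2, -1, 1)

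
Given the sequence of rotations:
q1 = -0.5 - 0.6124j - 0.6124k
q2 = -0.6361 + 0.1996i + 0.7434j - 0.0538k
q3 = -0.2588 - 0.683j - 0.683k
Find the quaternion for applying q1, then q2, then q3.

q2 · q1 = 0.7404 - 0.588i + 0.1401j + 0.2942k
q3 · q2 · q1 = 0.105 + 0.0469i - 0.1403j - 0.9834k
0.105 + 0.0469i - 0.1403j - 0.9834k


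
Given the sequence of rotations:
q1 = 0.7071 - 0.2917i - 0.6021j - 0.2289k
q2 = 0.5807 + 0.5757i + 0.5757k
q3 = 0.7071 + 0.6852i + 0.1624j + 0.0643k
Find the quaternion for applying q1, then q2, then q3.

q2 · q1 = 0.7103 + 0.5843i - 0.3858j - 0.0725k
q3 · q2 · q1 = 0.1692 + 0.9129i - 0.0702j - 0.3648k
0.1692 + 0.9129i - 0.0702j - 0.3648k


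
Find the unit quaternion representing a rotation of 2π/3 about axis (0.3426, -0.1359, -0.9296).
0.5 + 0.2967i - 0.1177j - 0.8051k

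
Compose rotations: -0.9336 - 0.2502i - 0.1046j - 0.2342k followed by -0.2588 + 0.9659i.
0.4833 - 0.837i + 0.2533j - 0.0404k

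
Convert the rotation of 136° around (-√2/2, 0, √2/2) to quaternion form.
0.3746 - 0.6556i + 0.6556k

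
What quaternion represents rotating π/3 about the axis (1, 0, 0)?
0.866 + 0.5i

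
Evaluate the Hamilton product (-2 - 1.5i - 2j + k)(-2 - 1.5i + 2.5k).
-0.75 + i + 6.25j - 10k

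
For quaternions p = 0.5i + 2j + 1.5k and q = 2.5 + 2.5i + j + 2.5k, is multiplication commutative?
No: pq = -7 + 4.75i + 7.5j - 0.75k ≠ -7 - 2.25i + 2.5j + 8.25k = qp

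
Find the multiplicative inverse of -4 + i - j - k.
-0.2105 - 0.0526i + 0.0526j + 0.0526k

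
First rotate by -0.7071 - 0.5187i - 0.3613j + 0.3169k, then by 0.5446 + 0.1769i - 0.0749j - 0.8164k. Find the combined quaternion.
-0.0617 - 0.7263i + 0.2236j + 0.6471k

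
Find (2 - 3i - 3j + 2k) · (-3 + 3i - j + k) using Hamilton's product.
-2 + 14i + 16j + 8k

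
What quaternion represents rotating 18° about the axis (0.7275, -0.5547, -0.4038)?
0.9877 + 0.1138i - 0.0868j - 0.0632k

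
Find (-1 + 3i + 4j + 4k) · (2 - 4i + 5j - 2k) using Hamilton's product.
-2 - 18i - 7j + 41k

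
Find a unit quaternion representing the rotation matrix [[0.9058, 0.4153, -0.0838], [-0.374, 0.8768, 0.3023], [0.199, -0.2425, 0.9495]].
0.9659 - 0.141i - 0.0732j - 0.2043k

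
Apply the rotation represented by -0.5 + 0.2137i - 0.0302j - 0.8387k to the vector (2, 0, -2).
(-0.161, 1.123, -2.591)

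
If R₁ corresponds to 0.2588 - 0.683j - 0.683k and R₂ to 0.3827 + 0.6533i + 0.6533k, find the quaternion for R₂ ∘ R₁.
0.5452 + 0.6153i + 0.1848j - 0.5385k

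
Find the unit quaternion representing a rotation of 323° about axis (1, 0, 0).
-0.9483 + 0.3173i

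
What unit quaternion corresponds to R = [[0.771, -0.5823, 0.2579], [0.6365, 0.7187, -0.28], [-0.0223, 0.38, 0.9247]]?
0.9239 + 0.1786i + 0.0758j + 0.3298k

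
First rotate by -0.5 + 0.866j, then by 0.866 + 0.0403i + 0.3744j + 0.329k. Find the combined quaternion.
-0.7572 - 0.3051i + 0.5628j - 0.1296k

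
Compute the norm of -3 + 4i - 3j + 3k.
√43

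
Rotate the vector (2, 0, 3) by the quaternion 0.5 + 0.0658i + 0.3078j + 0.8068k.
(0.259, 2.987, 2.002)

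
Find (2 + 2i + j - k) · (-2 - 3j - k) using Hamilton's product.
-2 - 8i - 6j - 6k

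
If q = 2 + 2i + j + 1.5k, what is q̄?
2 - 2i - j - 1.5k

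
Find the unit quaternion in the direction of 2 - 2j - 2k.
0.5774 - 0.5774j - 0.5774k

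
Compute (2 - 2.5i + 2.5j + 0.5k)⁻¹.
0.1194 + 0.1493i - 0.1493j - 0.0299k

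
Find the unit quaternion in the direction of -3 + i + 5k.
-0.5071 + 0.169i + 0.8452k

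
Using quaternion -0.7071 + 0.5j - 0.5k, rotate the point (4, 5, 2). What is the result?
(-4.95, 4.328, 1.328)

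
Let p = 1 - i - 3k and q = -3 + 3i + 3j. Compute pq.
15i - 6j + 6k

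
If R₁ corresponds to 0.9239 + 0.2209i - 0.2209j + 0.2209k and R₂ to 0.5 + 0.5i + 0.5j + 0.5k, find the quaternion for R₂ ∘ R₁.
0.3515 + 0.7933i + 0.3515j + 0.3515k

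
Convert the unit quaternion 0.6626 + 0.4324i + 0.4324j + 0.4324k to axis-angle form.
axis = (√3/3, √3/3, √3/3), θ = 97°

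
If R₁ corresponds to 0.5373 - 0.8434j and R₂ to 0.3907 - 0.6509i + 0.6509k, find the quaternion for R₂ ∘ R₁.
0.2099 + 0.1992i - 0.3295j + 0.8987k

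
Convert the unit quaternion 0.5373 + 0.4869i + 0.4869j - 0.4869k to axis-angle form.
axis = (√3/3, √3/3, -√3/3), θ = 115°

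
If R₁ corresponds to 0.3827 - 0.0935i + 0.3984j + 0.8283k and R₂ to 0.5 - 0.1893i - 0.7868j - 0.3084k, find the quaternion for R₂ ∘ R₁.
0.7426 - 0.648i + 0.0837j + 0.1471k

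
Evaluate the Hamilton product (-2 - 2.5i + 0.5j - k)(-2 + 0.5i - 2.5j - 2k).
4.5 + 0.5i - 1.5j + 12k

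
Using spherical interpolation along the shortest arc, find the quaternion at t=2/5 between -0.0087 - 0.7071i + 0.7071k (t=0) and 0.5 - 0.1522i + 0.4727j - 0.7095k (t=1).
-0.2502 - 0.4203i - 0.2308j + 0.8411k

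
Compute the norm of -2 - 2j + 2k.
√12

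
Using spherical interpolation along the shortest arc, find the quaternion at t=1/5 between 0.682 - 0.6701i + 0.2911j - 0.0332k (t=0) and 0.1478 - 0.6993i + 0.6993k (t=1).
0.6157 - 0.7354i + 0.2479j + 0.1364k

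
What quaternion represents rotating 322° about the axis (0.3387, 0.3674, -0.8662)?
-0.9455 + 0.1103i + 0.1196j - 0.282k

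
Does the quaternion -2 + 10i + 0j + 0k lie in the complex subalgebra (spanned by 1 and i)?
Yes. The quaternion -2 + 10i has j- and k-coefficients y = z = 0, so it lies in the complex subalgebra spanned by 1 and i.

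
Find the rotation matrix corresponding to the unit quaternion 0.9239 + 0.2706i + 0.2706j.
[[0.8536, 0.1464, 0.5], [0.1464, 0.8536, -0.5], [-0.5, 0.5, 0.7071]]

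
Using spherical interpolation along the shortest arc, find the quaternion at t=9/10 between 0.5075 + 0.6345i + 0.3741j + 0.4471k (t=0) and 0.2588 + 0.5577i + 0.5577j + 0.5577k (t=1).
0.2855 + 0.5684i + 0.5419j + 0.5493k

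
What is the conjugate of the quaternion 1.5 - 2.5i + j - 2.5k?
1.5 + 2.5i - j + 2.5k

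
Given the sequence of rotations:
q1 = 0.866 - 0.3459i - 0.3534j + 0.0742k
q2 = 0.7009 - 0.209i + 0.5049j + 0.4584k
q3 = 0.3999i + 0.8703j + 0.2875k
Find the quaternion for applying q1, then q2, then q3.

q2 · q1 = 0.6791 - 0.224i + 0.0465j + 0.6975k
q3 · q2 · q1 = -0.1514 + 0.8652i + 0.2477j + 0.4088k
-0.1514 + 0.8652i + 0.2477j + 0.4088k


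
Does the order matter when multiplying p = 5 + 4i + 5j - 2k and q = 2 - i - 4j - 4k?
Yes: pq = 26 - 25i + 8j - 35k ≠ 26 + 31i - 28j - 13k = qp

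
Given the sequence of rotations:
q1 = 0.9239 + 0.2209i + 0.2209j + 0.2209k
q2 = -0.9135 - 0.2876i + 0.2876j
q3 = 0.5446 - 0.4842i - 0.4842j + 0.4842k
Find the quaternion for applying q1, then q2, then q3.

q2 · q1 = -0.844 - 0.404i + 0.1275j - 0.3289k
q3 · q2 · q1 = -0.4343 + 0.2862i + 0.1232j - 0.8451k
-0.4343 + 0.2862i + 0.1232j - 0.8451k


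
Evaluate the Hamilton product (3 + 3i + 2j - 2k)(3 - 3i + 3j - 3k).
6 + 30j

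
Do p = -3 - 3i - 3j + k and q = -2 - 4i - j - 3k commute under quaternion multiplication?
No: pq = -6 + 28i - 4j - 2k ≠ -6 + 8i + 22j + 16k = qp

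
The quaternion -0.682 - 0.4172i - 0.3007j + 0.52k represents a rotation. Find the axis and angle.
axis = (-0.5705, -0.4112, 0.711), θ = 266°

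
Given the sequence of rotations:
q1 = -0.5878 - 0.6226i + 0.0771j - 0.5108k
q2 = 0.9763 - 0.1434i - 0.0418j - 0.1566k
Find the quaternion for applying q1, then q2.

q2 · q1 = -0.7399 - 0.4901i + 0.1241j - 0.4437k
-0.7399 - 0.4901i + 0.1241j - 0.4437k


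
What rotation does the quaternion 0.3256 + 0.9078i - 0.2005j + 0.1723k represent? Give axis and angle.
axis = (0.9601, -0.2121, 0.1822), θ = 142°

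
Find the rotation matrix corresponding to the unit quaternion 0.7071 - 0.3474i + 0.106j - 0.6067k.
[[0.2414, 0.7843, 0.5714], [-0.9316, 0.0225, 0.3627], [0.2716, -0.6199, 0.7362]]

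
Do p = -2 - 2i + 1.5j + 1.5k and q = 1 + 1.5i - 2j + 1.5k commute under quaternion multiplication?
No: pq = 1.75 + 0.25i + 10.75j + 0.25k ≠ 1.75 - 10.25i + 0.25j - 3.25k = qp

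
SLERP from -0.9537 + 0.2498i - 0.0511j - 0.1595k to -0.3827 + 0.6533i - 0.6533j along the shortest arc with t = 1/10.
-0.9312 + 0.3089i - 0.1243j - 0.1482k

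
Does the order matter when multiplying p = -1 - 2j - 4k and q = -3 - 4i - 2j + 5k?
Yes: pq = 19 - 14i + 24j - k ≠ 19 + 22i - 8j + 15k = qp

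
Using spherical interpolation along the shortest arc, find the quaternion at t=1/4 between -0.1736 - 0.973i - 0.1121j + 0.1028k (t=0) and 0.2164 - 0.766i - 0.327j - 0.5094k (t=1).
-0.0767 - 0.979i - 0.179j - 0.0603k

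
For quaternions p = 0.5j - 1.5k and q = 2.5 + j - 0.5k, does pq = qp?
No: pq = -1.25 + 1.25i + 1.25j - 3.75k ≠ -1.25 - 1.25i + 1.25j - 3.75k = qp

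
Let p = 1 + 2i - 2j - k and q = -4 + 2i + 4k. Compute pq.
-4 - 14i - 2j + 12k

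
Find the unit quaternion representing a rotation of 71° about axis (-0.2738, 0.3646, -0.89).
0.8141 - 0.159i + 0.2117j - 0.5168k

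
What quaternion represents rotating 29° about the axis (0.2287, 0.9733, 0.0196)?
0.9681 + 0.0573i + 0.2437j + 0.0049k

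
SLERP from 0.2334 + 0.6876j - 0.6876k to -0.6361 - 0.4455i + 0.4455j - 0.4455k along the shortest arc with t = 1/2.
-0.2353 - 0.2603i + 0.6621j - 0.6621k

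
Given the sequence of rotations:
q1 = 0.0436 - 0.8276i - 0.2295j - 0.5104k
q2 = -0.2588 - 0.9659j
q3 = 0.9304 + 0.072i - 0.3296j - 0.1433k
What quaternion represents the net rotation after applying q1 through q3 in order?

q2 · q1 = -0.233 + 0.7072i + 0.0173j - 0.6673k
q3 · q2 · q1 = -0.3576 + 0.8636i + 0.0396j - 0.3531k
-0.3576 + 0.8636i + 0.0396j - 0.3531k


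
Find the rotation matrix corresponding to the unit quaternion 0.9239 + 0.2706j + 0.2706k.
[[0.7071, -0.5, 0.5], [0.5, 0.8536, 0.1464], [-0.5, 0.1464, 0.8536]]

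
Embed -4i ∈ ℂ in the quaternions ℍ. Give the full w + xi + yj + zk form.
0 - 4i + 0j + 0k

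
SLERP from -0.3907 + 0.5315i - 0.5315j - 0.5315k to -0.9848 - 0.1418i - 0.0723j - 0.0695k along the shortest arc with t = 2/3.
-0.915 + 0.1115i - 0.2753j - 0.2731k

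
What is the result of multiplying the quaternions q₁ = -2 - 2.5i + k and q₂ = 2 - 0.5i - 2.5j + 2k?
-7.25 - 1.5i + 9.5j + 4.25k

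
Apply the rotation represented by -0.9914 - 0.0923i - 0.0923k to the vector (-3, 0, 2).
(-2.915, -0.915, 1.915)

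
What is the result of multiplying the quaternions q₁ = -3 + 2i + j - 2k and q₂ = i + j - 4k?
-11 - 5i + 3j + 13k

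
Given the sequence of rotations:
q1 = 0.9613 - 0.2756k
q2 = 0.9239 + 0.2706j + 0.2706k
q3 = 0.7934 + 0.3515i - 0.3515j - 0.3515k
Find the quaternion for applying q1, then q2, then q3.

q2 · q1 = 0.9627 - 0.0746i + 0.2601j + 0.0055k
q3 · q2 · q1 = 0.8834 + 0.3687i - 0.1077j - 0.2688k
0.8834 + 0.3687i - 0.1077j - 0.2688k


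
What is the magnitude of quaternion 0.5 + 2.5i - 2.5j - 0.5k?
√13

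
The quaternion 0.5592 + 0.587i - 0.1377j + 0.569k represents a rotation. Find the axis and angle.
axis = (0.7081, -0.1661, 0.6863), θ = 112°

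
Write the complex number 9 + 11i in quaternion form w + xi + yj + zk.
9 + 11i + 0j + 0k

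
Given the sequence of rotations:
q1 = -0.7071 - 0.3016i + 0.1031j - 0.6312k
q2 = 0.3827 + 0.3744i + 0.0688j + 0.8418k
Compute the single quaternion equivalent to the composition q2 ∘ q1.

q2 · q1 = 0.3666 - 0.5104i - 0.0268j - 0.7774k
0.3666 - 0.5104i - 0.0268j - 0.7774k


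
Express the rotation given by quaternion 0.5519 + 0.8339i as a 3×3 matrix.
[[1, 0, 0], [0, -0.3908, -0.9205], [0, 0.9205, -0.3908]]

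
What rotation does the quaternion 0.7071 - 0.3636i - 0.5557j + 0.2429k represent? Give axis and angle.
axis = (-0.5142, -0.7859, 0.3435), θ = π/2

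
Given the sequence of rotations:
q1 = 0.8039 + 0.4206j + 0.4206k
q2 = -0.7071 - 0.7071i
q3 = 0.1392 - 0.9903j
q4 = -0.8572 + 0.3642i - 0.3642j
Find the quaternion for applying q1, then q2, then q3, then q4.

q2 · q1 = -0.5684 - 0.5684i - 0.5948k
q3 · q2 · q1 = -0.0791 + 0.5099i + 0.5629j - 0.6457k
q4 · q3 · q2 · q1 = 0.0871 - 0.2307i - 0.2185j + 0.9442k
0.0871 - 0.2307i - 0.2185j + 0.9442k


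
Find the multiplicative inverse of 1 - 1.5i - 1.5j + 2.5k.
0.0851 + 0.1277i + 0.1277j - 0.2128k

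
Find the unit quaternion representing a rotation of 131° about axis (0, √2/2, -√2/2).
0.4147 + 0.6434j - 0.6434k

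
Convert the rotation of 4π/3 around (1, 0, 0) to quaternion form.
-0.5 + 0.866i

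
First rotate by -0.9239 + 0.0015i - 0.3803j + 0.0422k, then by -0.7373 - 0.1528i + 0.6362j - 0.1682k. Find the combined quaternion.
0.9305 + 0.1029i - 0.3012j + 0.1814k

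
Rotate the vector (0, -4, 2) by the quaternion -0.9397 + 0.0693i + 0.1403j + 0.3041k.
(-2.807, -2.791, 2.082)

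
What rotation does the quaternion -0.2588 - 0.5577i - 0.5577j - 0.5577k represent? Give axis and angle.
axis = (-√3/3, -√3/3, -√3/3), θ = 7π/6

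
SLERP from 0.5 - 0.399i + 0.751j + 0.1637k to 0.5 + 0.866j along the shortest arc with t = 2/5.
0.5124 - 0.2447i + 0.817j + 0.1004k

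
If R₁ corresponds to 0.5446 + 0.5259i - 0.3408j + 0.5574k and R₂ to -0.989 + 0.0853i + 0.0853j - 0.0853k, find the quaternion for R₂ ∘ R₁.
-0.5069 - 0.4552i + 0.2911j - 0.6717k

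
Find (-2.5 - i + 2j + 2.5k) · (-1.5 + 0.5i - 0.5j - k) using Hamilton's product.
7.75 - 0.5i - 1.5j - 1.75k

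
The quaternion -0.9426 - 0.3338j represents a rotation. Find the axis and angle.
axis = (0, -1, 0), θ = 321°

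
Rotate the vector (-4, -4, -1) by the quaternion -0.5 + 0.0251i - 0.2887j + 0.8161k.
(-1.541, 5.102, 2.144)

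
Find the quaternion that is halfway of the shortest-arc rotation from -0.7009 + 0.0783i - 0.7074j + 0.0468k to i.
-0.4773 + 0.7343i - 0.4817j + 0.0319k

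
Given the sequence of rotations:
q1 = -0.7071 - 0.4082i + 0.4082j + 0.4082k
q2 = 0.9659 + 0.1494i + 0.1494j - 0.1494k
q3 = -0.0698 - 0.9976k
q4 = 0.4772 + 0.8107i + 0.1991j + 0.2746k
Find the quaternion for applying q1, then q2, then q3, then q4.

q2 · q1 = -0.622 - 0.378i + 0.2886j + 0.6219k
q3 · q2 · q1 = 0.6638 + 0.3143i + 0.3569j + 0.5771k
q4 · q3 · q2 · q1 = -0.1676 + 0.705i - 0.0791j + 0.6844k
-0.1676 + 0.705i - 0.0791j + 0.6844k


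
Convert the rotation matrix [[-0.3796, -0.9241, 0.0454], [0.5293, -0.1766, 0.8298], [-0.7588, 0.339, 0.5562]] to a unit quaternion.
0.5 - 0.2454i + 0.4021j + 0.7267k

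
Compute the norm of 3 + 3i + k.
√19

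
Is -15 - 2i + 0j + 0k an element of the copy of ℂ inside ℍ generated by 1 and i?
Yes. The quaternion -15 - 2i has j- and k-coefficients y = z = 0, so it lies in the complex subalgebra spanned by 1 and i.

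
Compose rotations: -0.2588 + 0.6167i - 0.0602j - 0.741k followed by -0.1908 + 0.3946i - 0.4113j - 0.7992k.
-0.8109 + 0.0369i - 0.0825j + 0.5781k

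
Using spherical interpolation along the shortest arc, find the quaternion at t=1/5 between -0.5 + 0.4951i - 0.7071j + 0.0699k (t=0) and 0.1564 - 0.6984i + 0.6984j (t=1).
-0.4362 + 0.5436i - 0.7149j + 0.0565k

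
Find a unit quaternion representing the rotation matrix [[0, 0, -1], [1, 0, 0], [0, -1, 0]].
0.5 - 0.5i - 0.5j + 0.5k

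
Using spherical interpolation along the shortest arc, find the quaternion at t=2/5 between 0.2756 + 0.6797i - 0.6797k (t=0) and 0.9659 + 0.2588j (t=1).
0.6996 + 0.4963i + 0.1335j - 0.4963k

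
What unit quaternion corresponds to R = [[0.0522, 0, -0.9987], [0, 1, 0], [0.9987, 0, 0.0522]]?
0.7253 - 0.6884j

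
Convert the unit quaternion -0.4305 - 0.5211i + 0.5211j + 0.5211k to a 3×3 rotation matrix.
[[-0.0862, -0.0944, -0.9918], [-0.9918, -0.0862, 0.0944], [-0.0944, 0.9918, -0.0862]]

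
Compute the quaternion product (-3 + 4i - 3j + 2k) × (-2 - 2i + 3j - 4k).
31 + 4i + 9j + 14k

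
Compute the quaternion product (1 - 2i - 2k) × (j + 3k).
6 + 2i + 7j + k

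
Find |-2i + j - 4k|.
√21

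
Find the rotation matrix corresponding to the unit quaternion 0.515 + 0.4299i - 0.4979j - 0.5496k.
[[-0.0999, 0.138, -0.9854], [-0.9942, 0.0263, 0.1045], [0.0403, 0.9901, 0.1346]]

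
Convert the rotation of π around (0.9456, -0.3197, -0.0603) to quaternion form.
0.9456i - 0.3197j - 0.0603k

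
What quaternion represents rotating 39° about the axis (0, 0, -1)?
0.9426 - 0.3338k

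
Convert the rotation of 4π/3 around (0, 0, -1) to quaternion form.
-0.5 - 0.866k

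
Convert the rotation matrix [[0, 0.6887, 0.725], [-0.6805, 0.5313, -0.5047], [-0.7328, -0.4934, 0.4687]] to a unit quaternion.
0.7071 + 0.004i + 0.5154j - 0.4841k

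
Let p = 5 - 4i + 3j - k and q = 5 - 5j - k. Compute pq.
39 - 28i - 14j + 10k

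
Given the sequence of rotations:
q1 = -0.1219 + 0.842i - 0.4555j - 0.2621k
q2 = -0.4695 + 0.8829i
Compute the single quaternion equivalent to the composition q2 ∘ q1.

q2 · q1 = -0.6862 - 0.5029i + 0.4453j - 0.2791k
-0.6862 - 0.5029i + 0.4453j - 0.2791k


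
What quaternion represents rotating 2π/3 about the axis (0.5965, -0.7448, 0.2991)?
0.5 + 0.5166i - 0.645j + 0.259k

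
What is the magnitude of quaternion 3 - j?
√10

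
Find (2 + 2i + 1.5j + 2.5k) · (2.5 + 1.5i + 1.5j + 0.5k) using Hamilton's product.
-1.5 + 5i + 9.5j + 8k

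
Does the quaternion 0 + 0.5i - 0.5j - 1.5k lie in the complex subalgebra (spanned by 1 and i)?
No. The quaternion 0.5i - 0.5j - 1.5k has j-coefficient y = -0.5 and k-coefficient z = -1.5, not both zero, so it does not lie in the complex subalgebra spanned by 1 and i.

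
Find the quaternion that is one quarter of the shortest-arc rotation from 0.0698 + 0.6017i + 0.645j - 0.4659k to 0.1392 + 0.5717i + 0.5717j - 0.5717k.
0.0874 + 0.5954i + 0.628j - 0.4934k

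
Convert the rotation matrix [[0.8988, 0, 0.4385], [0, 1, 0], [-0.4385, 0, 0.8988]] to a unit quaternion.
0.9744 + 0.225j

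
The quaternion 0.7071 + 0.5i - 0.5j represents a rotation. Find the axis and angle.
axis = (√2/2, -√2/2, 0), θ = π/2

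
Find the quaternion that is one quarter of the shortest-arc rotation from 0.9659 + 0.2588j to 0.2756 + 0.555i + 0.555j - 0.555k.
0.889 + 0.1723i + 0.3876j - 0.1723k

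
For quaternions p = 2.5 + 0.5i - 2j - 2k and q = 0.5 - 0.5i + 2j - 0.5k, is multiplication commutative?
No: pq = 4.5 + 4i + 5.25j - 2.25k ≠ 4.5 - 6i + 2.75j - 2.25k = qp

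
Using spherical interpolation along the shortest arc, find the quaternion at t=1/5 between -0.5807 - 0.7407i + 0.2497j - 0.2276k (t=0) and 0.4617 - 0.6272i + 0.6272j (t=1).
-0.393 - 0.8128i + 0.3805j - 0.2004k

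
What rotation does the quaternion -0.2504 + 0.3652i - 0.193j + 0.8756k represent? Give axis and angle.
axis = (0.3772, -0.1994, 0.9044), θ = 209°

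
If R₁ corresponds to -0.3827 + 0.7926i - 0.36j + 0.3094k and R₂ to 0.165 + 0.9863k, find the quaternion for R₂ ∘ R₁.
-0.3683 + 0.4858i + 0.7223j - 0.3264k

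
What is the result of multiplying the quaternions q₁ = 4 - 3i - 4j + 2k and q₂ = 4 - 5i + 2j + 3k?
3 - 48i - 9j - 6k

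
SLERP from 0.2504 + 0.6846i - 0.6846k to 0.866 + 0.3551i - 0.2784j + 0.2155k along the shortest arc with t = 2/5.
0.6181 + 0.6718i - 0.1408j - 0.3832k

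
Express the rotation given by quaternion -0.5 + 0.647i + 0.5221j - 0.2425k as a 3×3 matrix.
[[0.3372, 0.4331, -0.8359], [0.9181, 0.0452, 0.3938], [0.2083, -0.9002, -0.3824]]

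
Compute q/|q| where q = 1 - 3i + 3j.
0.2294 - 0.6882i + 0.6882j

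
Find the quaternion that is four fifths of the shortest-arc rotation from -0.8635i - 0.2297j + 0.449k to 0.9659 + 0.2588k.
0.8929 - 0.2493i - 0.0663j + 0.3689k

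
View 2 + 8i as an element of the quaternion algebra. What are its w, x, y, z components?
2 + 8i + 0j + 0k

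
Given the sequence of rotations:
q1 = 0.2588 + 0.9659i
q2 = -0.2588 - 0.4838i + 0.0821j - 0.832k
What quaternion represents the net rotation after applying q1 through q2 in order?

q2 · q1 = 0.4003 - 0.3752i - 0.7824j - 0.2946k
0.4003 - 0.3752i - 0.7824j - 0.2946k


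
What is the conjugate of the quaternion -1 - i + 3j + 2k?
-1 + i - 3j - 2k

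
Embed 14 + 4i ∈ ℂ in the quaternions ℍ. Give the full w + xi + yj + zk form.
14 + 4i + 0j + 0k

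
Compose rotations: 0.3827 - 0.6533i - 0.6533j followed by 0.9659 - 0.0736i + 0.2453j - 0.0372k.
0.4818 - 0.6835i - 0.5128j + 0.1941k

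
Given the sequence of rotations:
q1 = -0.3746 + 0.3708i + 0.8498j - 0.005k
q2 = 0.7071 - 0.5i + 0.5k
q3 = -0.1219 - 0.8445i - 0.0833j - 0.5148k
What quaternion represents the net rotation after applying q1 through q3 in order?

q2 · q1 = -0.077 + 0.0246i + 0.7838j - 0.6157k
q3 · q2 · q1 = -0.2215 + 0.5168i - 0.6218j - 0.5452k
-0.2215 + 0.5168i - 0.6218j - 0.5452k


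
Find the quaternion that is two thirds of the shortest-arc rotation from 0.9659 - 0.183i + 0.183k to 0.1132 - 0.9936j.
0.549 - 0.0862i - 0.8269j + 0.0862k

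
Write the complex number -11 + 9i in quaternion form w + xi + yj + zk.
-11 + 9i + 0j + 0k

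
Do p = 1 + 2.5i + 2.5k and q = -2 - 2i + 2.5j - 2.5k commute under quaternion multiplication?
No: pq = 9.25 - 13.25i + 3.75j - 1.25k ≠ 9.25 - 0.75i + 1.25j - 13.75k = qp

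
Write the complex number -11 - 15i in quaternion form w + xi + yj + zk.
-11 - 15i + 0j + 0k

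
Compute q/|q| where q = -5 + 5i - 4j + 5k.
-0.5241 + 0.5241i - 0.4193j + 0.5241k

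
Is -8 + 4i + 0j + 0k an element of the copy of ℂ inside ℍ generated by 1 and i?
Yes. The quaternion -8 + 4i has j- and k-coefficients y = z = 0, so it lies in the complex subalgebra spanned by 1 and i.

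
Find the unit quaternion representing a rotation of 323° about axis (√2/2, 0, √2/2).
-0.9483 + 0.2244i + 0.2244k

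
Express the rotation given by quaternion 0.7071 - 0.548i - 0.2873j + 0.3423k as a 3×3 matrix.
[[0.6006, -0.1692, -0.7815], [0.799, 0.1651, 0.5783], [0.0311, -0.9717, 0.2343]]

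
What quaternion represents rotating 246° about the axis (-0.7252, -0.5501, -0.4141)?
-0.5446 - 0.6082i - 0.4614j - 0.3473k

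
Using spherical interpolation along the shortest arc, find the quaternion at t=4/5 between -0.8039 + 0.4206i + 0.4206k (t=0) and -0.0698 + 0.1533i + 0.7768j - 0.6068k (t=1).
-0.1655 - 0.0209i - 0.7151j + 0.6788k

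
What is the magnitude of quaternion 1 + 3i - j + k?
√12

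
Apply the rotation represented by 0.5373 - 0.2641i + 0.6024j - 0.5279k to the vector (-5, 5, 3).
(5.44, 4.886, -2.352)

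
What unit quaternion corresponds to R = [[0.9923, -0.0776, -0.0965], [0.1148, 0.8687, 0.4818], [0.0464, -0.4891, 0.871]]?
0.9659 - 0.2513i - 0.037j + 0.0498k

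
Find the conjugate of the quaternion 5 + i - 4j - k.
5 - i + 4j + k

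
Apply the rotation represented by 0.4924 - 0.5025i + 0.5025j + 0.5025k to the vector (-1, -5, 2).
(4.989, 2.06, 0.929)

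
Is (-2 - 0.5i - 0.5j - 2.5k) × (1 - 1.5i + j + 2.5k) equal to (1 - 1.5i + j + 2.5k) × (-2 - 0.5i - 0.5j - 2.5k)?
No: pq = 4 + 3.75i + 2.5j - 8.75k ≠ 4 + 1.25i - 7.5j - 6.25k = qp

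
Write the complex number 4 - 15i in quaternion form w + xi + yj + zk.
4 - 15i + 0j + 0k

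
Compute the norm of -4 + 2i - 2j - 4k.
√40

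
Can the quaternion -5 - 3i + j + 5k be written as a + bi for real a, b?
No. The quaternion -5 - 3i + j + 5k has j-coefficient y = 1 and k-coefficient z = 5, not both zero, so it does not lie in the complex subalgebra spanned by 1 and i.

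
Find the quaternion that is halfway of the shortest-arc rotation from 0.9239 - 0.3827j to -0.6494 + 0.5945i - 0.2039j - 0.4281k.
0.9018 - 0.3408i - 0.1025j + 0.2454k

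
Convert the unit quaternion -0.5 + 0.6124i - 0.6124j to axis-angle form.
axis = (√2/2, -√2/2, 0), θ = 4π/3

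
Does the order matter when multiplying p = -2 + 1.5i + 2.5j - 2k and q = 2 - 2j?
Yes: pq = 1 - i + 9j - 7k ≠ 1 + 7i + 9j - k = qp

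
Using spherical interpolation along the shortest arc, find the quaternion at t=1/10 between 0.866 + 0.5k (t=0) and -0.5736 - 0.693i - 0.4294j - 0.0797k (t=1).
0.8746 + 0.0823i + 0.051j + 0.4751k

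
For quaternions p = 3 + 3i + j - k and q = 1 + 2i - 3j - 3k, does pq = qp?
No: pq = -3 + 3i - j - 21k ≠ -3 + 15i - 15j + k = qp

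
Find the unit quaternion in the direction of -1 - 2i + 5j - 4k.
-0.1474 - 0.2949i + 0.7372j - 0.5898k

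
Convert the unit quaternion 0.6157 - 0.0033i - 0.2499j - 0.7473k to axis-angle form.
axis = (-0.0042, -0.3171, -0.9484), θ = 104°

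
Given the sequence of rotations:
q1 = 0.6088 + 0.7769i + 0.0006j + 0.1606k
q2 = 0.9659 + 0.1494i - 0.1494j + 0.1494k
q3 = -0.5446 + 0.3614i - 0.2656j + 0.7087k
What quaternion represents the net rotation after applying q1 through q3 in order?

q2 · q1 = 0.4481 + 0.8173i + 0.0017j + 0.3622k
q3 · q2 · q1 = -0.7956 - 0.3806i + 0.3284j + 0.338k
-0.7956 - 0.3806i + 0.3284j + 0.338k


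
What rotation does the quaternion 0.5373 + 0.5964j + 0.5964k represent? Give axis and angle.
axis = (0, √2/2, √2/2), θ = 115°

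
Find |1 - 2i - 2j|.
3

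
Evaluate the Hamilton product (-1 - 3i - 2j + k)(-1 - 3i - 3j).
-14 + 9i + 2j + 2k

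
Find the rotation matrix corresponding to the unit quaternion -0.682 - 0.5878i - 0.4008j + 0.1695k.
[[0.6213, 0.7024, 0.3474], [0.24, 0.2515, -0.9376], [-0.746, 0.6659, -0.0123]]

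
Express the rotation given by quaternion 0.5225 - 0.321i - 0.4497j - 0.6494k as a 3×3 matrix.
[[-0.2479, 0.9673, -0.053], [-0.3899, -0.0495, 0.9195], [0.8869, 0.2486, 0.3895]]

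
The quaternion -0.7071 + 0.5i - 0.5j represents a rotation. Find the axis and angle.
axis = (√2/2, -√2/2, 0), θ = 3π/2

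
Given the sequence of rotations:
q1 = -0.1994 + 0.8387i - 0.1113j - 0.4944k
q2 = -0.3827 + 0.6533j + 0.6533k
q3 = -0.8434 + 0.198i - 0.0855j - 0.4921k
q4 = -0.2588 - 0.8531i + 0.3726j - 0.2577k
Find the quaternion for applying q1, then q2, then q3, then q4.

q2 · q1 = 0.472 - 0.5712i + 0.4602j - 0.489k
q3 · q2 · q1 = -0.4863 + 0.8435i - 0.0506j + 0.2224k
q4 · q3 · q2 · q1 = 0.9216 + 0.2664i - 0.1957j - 0.2034k
0.9216 + 0.2664i - 0.1957j - 0.2034k


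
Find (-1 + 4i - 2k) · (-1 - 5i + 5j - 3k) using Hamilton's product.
15 + 11i + 17j + 25k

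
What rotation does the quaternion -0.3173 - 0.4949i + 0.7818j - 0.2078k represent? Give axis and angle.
axis = (-0.5219, 0.8244, -0.2191), θ = 217°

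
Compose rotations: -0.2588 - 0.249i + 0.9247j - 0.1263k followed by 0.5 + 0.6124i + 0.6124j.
-0.5432 - 0.3603i + 0.3812j + 0.6556k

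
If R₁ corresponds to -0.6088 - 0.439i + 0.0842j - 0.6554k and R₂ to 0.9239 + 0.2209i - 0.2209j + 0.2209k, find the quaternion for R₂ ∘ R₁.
-0.3021 - 0.4139i + 0.2601j - 0.8184k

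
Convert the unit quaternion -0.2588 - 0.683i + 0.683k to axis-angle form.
axis = (-√2/2, 0, √2/2), θ = 7π/6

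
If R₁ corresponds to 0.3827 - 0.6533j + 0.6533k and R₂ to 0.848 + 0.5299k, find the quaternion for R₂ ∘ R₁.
-0.0217 + 0.3462i - 0.554j + 0.7568k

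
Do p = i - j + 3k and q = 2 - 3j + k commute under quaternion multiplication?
No: pq = -6 + 10i - 3j + 3k ≠ -6 - 6i - j + 9k = qp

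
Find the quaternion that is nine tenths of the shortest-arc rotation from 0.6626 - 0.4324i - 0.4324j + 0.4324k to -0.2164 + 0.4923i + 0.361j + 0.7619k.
0.3019 - 0.5357i - 0.4091j - 0.6742k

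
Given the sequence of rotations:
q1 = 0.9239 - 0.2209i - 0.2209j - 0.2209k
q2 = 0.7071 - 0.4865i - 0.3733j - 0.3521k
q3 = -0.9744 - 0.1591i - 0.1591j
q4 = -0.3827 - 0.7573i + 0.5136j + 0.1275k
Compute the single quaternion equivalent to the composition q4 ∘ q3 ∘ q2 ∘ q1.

q2 · q1 = 0.3856 - 0.601i - 0.5308j - 0.4565k
q3 · q2 · q1 = -0.5558 + 0.5969i + 0.3832j + 0.4336k
q4 · q3 · q2 · q1 = 0.4126 + 0.3663i - 0.0276j - 0.8336k
0.4126 + 0.3663i - 0.0276j - 0.8336k


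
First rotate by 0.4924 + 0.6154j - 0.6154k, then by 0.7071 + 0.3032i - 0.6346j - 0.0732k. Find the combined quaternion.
0.6937 + 0.5849i + 0.3093j - 0.2846k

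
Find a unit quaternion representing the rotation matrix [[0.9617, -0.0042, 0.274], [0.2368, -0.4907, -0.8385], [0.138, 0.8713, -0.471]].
0.5 + 0.8549i + 0.068j + 0.1205k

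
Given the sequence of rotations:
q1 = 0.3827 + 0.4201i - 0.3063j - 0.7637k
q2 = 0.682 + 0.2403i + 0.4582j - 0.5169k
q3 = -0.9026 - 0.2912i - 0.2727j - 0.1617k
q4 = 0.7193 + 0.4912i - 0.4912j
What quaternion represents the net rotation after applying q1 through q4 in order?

q2 · q1 = -0.0944 - 0.1298i - 0.0672j - 0.9848k
q3 · q2 · q1 = -0.1302 + 0.4023i - 0.1794j + 0.8883k
q4 · q3 · q2 · q1 = -0.3794 - 0.2109i - 0.5014j + 0.7484k
-0.3794 - 0.2109i - 0.5014j + 0.7484k


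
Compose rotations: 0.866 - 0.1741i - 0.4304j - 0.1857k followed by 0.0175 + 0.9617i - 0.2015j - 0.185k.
0.0615 + 0.7876i + 0.0288j - 0.6125k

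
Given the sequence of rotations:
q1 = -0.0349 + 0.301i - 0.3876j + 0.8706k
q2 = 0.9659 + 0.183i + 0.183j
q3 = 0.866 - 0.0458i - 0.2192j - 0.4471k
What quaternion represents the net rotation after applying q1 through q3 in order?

q2 · q1 = -0.0179 + 0.4437i - 0.5401j + 0.7149k
q3 · q2 · q1 = 0.2061 - 0.0131i - 0.6294j + 0.7491k
0.2061 - 0.0131i - 0.6294j + 0.7491k


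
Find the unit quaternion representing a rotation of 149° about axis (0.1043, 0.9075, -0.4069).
0.2672 + 0.1005i + 0.8745j - 0.3921k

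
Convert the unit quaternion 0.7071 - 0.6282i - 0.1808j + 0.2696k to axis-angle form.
axis = (-0.8884, -0.2557, 0.3813), θ = π/2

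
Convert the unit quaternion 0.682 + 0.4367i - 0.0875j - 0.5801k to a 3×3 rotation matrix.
[[0.3117, 0.7148, -0.626], [-0.8677, -0.0544, -0.4941], [-0.3873, 0.6972, 0.6033]]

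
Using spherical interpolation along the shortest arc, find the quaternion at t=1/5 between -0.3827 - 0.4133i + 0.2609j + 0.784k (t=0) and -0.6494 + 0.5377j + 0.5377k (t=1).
-0.452 - 0.3387i + 0.3284j + 0.7571k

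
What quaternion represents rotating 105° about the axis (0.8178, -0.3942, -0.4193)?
0.6088 + 0.6488i - 0.3127j - 0.3327k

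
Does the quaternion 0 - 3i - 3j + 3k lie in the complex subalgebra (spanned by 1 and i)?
No. The quaternion -3i - 3j + 3k has j-coefficient y = -3 and k-coefficient z = 3, not both zero, so it does not lie in the complex subalgebra spanned by 1 and i.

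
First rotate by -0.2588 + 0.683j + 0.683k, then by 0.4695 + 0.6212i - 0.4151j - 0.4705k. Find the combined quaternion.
0.4834 - 0.1229i + 0.0038j + 0.8667k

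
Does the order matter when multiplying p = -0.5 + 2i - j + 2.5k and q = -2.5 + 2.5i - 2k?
Yes: pq = 1.25 - 4.25i + 12.75j - 2.75k ≠ 1.25 - 8.25i - 7.75j - 7.75k = qp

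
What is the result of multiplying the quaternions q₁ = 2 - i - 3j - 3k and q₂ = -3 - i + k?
-4 - 2i + 13j + 8k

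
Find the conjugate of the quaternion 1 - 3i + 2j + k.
1 + 3i - 2j - k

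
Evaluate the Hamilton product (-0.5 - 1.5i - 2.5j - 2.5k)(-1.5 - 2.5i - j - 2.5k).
-11.75 + 7.25i + 6.75j + 0.25k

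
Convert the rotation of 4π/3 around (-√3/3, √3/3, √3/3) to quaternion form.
-0.5 - 0.5i + 0.5j + 0.5k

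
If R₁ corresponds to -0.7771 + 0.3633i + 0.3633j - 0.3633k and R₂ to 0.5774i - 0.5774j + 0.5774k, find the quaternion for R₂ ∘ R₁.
0.2098 - 0.4487i + 0.8682j - 0.0292k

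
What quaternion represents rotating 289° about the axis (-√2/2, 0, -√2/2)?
-0.8141 - 0.4106i - 0.4106k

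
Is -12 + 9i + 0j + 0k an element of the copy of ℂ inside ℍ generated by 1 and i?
Yes. The quaternion -12 + 9i has j- and k-coefficients y = z = 0, so it lies in the complex subalgebra spanned by 1 and i.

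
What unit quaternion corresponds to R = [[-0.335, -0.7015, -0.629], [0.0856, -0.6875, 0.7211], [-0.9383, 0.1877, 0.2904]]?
0.2588 - 0.5153i + 0.2988j + 0.7604k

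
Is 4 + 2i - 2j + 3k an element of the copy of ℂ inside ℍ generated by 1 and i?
No. The quaternion 4 + 2i - 2j + 3k has j-coefficient y = -2 and k-coefficient z = 3, not both zero, so it does not lie in the complex subalgebra spanned by 1 and i.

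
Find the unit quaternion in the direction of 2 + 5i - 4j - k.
0.2949 + 0.7372i - 0.5898j - 0.1474k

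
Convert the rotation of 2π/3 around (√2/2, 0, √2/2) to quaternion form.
0.5 + 0.6124i + 0.6124k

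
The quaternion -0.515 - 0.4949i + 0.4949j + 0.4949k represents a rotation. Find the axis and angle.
axis = (-√3/3, √3/3, √3/3), θ = 242°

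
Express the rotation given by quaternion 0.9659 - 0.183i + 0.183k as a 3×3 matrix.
[[0.933, -0.3535, -0.067], [0.3535, 0.866, 0.3535], [-0.067, -0.3535, 0.933]]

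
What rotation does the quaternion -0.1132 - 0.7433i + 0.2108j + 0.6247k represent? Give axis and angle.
axis = (-0.7481, 0.2122, 0.6287), θ = 193°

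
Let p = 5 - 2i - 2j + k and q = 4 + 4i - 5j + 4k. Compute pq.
14 + 9i - 21j + 42k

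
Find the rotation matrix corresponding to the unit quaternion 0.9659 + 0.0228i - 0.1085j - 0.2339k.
[[0.867, 0.4469, -0.2203], [-0.4568, 0.8895, 0.0067], [0.1989, 0.0948, 0.9754]]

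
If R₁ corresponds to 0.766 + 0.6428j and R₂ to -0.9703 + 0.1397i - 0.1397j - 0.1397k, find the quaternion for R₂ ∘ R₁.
-0.6535 + 0.1968i - 0.7307j - 0.0172k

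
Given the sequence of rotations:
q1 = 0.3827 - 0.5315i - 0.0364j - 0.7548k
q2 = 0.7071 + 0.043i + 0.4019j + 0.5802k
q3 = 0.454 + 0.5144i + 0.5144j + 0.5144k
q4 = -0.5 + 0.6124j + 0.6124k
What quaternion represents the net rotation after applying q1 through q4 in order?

q2 · q1 = 0.746 - 0.6416i - 0.1479j - 0.0996k
q3 · q2 · q1 = 0.796 + 0.1173i + 0.0378j + 0.5925k
q4 · q3 · q2 · q1 = -0.784 + 0.281i + 0.5404j + 0.1194k
-0.784 + 0.281i + 0.5404j + 0.1194k
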